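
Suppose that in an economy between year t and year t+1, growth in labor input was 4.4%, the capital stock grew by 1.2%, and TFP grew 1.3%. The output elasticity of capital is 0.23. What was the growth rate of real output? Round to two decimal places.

Real output grew 4.96%.

Labor's share = 1 − 0.23 = 0.77.
The capital stock: 0.23 × 1.2 = 0.276 pp.
Labor input: 0.77 × 4.4 = 3.388 pp.
Output growth = 1.3 + 3.664 = 4.964%.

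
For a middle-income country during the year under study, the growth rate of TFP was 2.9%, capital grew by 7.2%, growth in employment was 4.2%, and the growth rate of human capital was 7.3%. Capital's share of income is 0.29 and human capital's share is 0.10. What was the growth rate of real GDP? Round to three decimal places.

Labor's share = 1 − 0.29 − 0.1 = 0.61.
Capital: 0.29 × 7.2 = 2.088 pp.
Human capital: 0.1 × 7.3 = 0.73 pp.
Employment: 0.61 × 4.2 = 2.562 pp.
Output growth = 2.9 + 5.38 = 8.28%.

8.280%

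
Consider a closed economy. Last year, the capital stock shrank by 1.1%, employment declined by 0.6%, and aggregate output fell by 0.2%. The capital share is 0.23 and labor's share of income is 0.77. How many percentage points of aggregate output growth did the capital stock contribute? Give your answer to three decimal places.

-0.253 percentage points

Contribution = share × growth = 0.23 × (-1.1) = -0.253 pp.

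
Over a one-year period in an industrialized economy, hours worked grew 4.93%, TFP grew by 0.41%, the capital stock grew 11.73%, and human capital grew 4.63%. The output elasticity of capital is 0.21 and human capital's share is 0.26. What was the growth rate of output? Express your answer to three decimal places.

Labor's share = 1 − 0.21 − 0.26 = 0.53.
The capital stock: 0.21 × 11.73 = 2.4633 pp.
Human capital: 0.26 × 4.63 = 1.2038 pp.
Hours worked: 0.53 × 4.93 = 2.6129 pp.
Output growth = 0.41 + 6.28 = 6.69%.

6.690%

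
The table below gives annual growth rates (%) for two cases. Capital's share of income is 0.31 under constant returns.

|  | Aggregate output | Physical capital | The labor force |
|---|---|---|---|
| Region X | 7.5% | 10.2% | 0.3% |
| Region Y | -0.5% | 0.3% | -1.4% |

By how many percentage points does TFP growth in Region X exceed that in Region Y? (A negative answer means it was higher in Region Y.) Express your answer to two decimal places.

3.76 percentage points

Labor's share = 1 − 0.31 = 0.69.
Region X: TFP = 7.5 − 3.162 − 0.207 = 4.131%.
Region Y: TFP = -0.5 − 0.093 + 0.966 = 0.373%.
Difference = 4.131 − (0.373) = 3.758 pp.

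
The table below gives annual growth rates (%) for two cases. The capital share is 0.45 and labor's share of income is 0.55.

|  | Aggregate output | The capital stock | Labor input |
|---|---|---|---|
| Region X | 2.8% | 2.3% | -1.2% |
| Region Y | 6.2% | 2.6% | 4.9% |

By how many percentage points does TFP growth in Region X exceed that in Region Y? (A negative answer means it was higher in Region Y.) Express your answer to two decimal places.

Labor's share = 1 − 0.45 = 0.55.
Region X: TFP = 2.8 − 1.035 + 0.66 = 2.425%.
Region Y: TFP = 6.2 − 1.17 − 2.695 = 2.335%.
Difference = 2.425 − (2.335) = 0.09 pp.

0.09 percentage points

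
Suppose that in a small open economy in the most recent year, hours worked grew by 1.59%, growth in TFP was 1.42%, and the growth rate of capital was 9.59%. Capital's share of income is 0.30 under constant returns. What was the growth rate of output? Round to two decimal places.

5.41%

Labor's share = 1 − 0.3 = 0.7.
Capital: 0.3 × 9.59 = 2.877 pp.
Hours worked: 0.7 × 1.59 = 1.113 pp.
Output growth = 1.42 + 3.99 = 5.41%.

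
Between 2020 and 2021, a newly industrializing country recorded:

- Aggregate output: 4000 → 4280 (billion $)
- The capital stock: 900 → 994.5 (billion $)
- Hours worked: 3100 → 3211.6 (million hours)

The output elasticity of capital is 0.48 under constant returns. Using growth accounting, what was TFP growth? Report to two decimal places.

0.09%

Aggregate output growth = (4280 − 4000) / 4000 = 7%.
The capital stock growth = (994.5 − 900) / 900 = 10.5%.
Hours worked growth = (3211.6 − 3100) / 3100 = 3.6%.
Labor's share = 1 − 0.48 = 0.52.
The capital stock: 0.48 × 10.5 = 5.04 pp.
Hours worked: 0.52 × 3.6 = 1.872 pp.
TFP growth = 7 − 6.912 = 0.088%.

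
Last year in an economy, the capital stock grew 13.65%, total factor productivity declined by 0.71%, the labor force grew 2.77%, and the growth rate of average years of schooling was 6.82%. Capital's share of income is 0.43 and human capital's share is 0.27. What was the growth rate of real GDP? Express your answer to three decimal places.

Real GDP grew 7.832%.

Labor's share = 1 − 0.43 − 0.27 = 0.3.
The capital stock: 0.43 × 13.65 = 5.8695 pp.
Average years of schooling: 0.27 × 6.82 = 1.8414 pp.
The labor force: 0.3 × 2.77 = 0.831 pp.
Output growth = -0.71 + 8.5419 = 7.8319%.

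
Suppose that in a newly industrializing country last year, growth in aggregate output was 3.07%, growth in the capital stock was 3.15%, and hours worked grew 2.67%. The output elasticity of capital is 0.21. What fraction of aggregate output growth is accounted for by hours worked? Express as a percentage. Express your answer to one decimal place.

Hours worked accounted for 68.7% of growth.

Labor's share = 1 − 0.21 = 0.79.
Hours worked contributed 0.79 × 2.67 = 2.1093 pp.
Share of growth = 2.1093 / 3.07 × 100 = 68.707%.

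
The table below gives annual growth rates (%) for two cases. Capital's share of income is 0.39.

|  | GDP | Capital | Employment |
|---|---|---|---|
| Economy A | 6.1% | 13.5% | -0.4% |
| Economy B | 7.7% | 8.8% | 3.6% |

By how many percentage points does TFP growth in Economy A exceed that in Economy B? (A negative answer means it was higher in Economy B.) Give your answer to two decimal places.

Labor's share = 1 − 0.39 = 0.61.
Economy A: TFP = 6.1 − 5.265 + 0.244 = 1.079%.
Economy B: TFP = 7.7 − 3.432 − 2.196 = 2.072%.
Difference = 1.079 − (2.072) = -0.993 pp.

-0.99 percentage points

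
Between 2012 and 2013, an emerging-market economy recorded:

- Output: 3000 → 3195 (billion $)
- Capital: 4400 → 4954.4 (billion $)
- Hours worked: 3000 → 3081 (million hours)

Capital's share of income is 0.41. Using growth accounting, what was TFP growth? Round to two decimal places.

Output growth = (3195 − 3000) / 3000 = 6.5%.
Capital growth = (4954.4 − 4400) / 4400 = 12.6%.
Hours worked growth = (3081 − 3000) / 3000 = 2.7%.
Labor's share = 1 − 0.41 = 0.59.
Capital: 0.41 × 12.6 = 5.166 pp.
Hours worked: 0.59 × 2.7 = 1.593 pp.
TFP growth = 6.5 − 6.759 = -0.259%.

-0.26%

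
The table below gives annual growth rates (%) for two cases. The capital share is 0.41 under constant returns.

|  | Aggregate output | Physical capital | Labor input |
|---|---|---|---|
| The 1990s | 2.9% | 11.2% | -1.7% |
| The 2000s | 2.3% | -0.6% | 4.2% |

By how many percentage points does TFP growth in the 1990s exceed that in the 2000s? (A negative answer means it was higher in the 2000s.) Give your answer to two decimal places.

Labor's share = 1 − 0.41 = 0.59.
The 1990s: TFP = 2.9 − 4.592 + 1.003 = -0.689%.
The 2000s: TFP = 2.3 + 0.246 − 2.478 = 0.068%.
Difference = -0.689 − (0.068) = -0.757 pp.

-0.76 percentage points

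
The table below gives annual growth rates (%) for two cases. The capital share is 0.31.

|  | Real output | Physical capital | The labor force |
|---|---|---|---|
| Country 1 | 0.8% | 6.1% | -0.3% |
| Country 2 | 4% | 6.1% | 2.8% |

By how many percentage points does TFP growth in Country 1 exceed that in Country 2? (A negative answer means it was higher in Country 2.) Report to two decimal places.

-1.06 percentage points

Labor's share = 1 − 0.31 = 0.69.
Country 1: TFP = 0.8 − 1.891 + 0.207 = -0.884%.
Country 2: TFP = 4 − 1.891 − 1.932 = 0.177%.
Difference = -0.884 − (0.177) = -1.061 pp.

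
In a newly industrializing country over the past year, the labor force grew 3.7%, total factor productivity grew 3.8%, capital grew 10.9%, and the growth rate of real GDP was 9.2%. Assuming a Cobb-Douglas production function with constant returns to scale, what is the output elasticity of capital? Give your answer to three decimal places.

α = 0.236

gY = gA + α·gK + (1−α)·gL, so gY − gA − gL = α(gK − gL).
9.2 − 3.8 − 3.7 = α × (10.9 − 3.7).
1.7 = 7.2 α, so α = 0.23611.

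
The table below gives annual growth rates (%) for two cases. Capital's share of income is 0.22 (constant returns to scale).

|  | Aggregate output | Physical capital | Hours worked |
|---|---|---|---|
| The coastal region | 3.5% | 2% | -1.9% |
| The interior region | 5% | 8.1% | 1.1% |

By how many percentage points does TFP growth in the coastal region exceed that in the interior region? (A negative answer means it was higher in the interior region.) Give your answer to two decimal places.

2.18 percentage points

Labor's share = 1 − 0.22 = 0.78.
The coastal region: TFP = 3.5 − 0.44 + 1.482 = 4.542%.
The interior region: TFP = 5 − 1.782 − 0.858 = 2.36%.
Difference = 4.542 − (2.36) = 2.182 pp.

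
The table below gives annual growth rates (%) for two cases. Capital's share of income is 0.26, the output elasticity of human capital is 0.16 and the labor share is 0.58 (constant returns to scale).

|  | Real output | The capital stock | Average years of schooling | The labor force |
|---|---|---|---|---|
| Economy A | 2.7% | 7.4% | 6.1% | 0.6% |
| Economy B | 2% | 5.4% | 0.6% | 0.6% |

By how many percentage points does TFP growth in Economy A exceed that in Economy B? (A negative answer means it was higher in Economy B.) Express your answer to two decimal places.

Labor's share = 1 − 0.26 − 0.16 = 0.58.
Economy A: TFP = 2.7 − 1.924 − 0.976 − 0.348 = -0.548%.
Economy B: TFP = 2 − 1.404 − 0.096 − 0.348 = 0.152%.
Difference = -0.548 − (0.152) = -0.7 pp.

-0.70 percentage points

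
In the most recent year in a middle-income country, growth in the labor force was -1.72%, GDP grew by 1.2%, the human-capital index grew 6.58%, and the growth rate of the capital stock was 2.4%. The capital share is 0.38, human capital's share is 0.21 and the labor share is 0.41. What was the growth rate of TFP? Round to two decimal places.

Labor's share = 1 − 0.38 − 0.21 = 0.41.
The capital stock: 0.38 × 2.4 = 0.912 pp.
The human-capital index: 0.21 × 6.58 = 1.3818 pp.
The labor force: 0.41 × (-1.72) = -0.7052 pp.
TFP growth = 1.2 − 1.5886 = -0.3886%.

-0.39%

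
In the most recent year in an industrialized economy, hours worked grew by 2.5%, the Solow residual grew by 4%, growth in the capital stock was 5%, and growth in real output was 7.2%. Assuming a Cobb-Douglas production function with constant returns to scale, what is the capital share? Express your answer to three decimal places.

gY = gA + α·gK + (1−α)·gL, so gY − gA − gL = α(gK − gL).
7.2 − 4 − 2.5 = α × (5 − 2.5).
0.7 = 2.5 α, so α = 0.28.

α = 0.280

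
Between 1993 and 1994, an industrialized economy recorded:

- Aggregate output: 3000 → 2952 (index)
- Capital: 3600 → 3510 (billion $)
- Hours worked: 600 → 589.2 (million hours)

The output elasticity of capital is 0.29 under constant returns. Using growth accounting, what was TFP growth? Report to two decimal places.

Aggregate output growth = (2952 − 3000) / 3000 = -1.6%.
Capital growth = (3510 − 3600) / 3600 = -2.5%.
Hours worked growth = (589.2 − 600) / 600 = -1.8%.
Labor's share = 1 − 0.29 = 0.71.
Capital: 0.29 × (-2.5) = -0.725 pp.
Hours worked: 0.71 × (-1.8) = -1.278 pp.
TFP growth = -1.6 + 2.003 = 0.403%.

0.40%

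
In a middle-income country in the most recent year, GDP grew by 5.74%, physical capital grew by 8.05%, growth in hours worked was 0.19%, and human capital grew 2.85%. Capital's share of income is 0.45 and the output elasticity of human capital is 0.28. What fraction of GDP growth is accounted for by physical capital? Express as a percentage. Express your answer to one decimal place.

Physical capital contributed 0.45 × 8.05 = 3.6225 pp.
Share of growth = 3.6225 / 5.74 × 100 = 63.11%.

63.1%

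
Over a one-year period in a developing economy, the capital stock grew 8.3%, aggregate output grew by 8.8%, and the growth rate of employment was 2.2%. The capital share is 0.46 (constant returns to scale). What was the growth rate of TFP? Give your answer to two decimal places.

Labor's share = 1 − 0.46 = 0.54.
The capital stock: 0.46 × 8.3 = 3.818 pp.
Employment: 0.54 × 2.2 = 1.188 pp.
TFP growth = 8.8 − 5.006 = 3.794%.

TFP grew 3.79%.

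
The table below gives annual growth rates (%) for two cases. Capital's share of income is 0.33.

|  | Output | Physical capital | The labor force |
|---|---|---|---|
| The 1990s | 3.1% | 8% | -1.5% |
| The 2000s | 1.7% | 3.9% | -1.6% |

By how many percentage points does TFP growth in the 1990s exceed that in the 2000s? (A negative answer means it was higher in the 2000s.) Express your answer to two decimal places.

-0.02 percentage points

Labor's share = 1 − 0.33 = 0.67.
The 1990s: TFP = 3.1 − 2.64 + 1.005 = 1.465%.
The 2000s: TFP = 1.7 − 1.287 + 1.072 = 1.485%.
Difference = 1.465 − (1.485) = -0.02 pp.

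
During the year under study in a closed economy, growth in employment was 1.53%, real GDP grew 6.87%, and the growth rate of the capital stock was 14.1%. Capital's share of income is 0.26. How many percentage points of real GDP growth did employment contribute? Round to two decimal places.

Labor's share = 1 − 0.26 = 0.74.
Contribution = share × growth = 0.74 × 1.53 = 1.1322 pp.

1.13 percentage points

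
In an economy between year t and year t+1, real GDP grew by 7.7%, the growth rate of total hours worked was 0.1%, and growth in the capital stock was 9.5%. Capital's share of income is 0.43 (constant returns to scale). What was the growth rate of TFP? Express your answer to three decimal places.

Labor's share = 1 − 0.43 = 0.57.
The capital stock: 0.43 × 9.5 = 4.085 pp.
Total hours worked: 0.57 × 0.1 = 0.057 pp.
TFP growth = 7.7 − 4.142 = 3.558%.

TFP grew 3.558%.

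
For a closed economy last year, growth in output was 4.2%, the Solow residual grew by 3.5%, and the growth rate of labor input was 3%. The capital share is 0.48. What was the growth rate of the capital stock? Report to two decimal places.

-1.79%

Labor's share = 1 − 0.48 = 0.52.
gY = gA + 0.52×3 + 0.48×g.
0.48×g = 4.2 − 3.5 − 1.56 = -0.86.
g = -0.86 / 0.48 = -1.7917%.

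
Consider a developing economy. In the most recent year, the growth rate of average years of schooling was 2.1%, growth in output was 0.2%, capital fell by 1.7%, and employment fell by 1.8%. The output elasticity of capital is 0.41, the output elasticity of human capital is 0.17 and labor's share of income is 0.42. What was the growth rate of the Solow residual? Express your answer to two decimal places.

Labor's share = 1 − 0.41 − 0.17 = 0.42.
Capital: 0.41 × (-1.7) = -0.697 pp.
Average years of schooling: 0.17 × 2.1 = 0.357 pp.
Employment: 0.42 × (-1.8) = -0.756 pp.
TFP growth = 0.2 + 1.096 = 1.296%.

The Solow residual growth was 1.30%.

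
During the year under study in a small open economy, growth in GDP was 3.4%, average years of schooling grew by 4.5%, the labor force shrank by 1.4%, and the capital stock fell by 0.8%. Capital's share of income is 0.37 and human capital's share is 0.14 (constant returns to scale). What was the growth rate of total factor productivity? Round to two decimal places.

Total factor productivity growth was 3.75%.

Labor's share = 1 − 0.37 − 0.14 = 0.49.
The capital stock: 0.37 × (-0.8) = -0.296 pp.
Average years of schooling: 0.14 × 4.5 = 0.63 pp.
The labor force: 0.49 × (-1.4) = -0.686 pp.
TFP growth = 3.4 + 0.352 = 3.752%.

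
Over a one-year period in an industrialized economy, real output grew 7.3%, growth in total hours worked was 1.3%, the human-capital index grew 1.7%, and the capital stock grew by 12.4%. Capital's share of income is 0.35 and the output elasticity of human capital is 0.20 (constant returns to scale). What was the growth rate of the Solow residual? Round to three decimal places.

2.035%

Labor's share = 1 − 0.35 − 0.2 = 0.45.
The capital stock: 0.35 × 12.4 = 4.34 pp.
The human-capital index: 0.2 × 1.7 = 0.34 pp.
Total hours worked: 0.45 × 1.3 = 0.585 pp.
TFP growth = 7.3 − 5.265 = 2.035%.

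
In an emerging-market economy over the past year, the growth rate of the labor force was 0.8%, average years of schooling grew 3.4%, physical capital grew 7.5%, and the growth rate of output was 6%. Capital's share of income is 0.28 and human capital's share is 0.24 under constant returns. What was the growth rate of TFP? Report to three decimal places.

Labor's share = 1 − 0.28 − 0.24 = 0.48.
Physical capital: 0.28 × 7.5 = 2.1 pp.
Average years of schooling: 0.24 × 3.4 = 0.816 pp.
The labor force: 0.48 × 0.8 = 0.384 pp.
TFP growth = 6 − 3.3 = 2.7%.

TFP grew 2.700%.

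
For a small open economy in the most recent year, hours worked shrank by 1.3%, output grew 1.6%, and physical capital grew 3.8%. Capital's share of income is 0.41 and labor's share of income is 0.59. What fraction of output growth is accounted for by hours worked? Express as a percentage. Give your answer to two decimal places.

-47.94%

Labor's share = 1 − 0.41 = 0.59.
Hours worked contributed 0.59 × (-1.3) = -0.767 pp.
Share of growth = -0.767 / 1.6 × 100 = -47.9375%.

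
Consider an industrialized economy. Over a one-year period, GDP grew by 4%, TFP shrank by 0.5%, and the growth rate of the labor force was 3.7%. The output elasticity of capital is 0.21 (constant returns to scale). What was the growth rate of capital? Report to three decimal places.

7.510%

Labor's share = 1 − 0.21 = 0.79.
gY = gA + 0.79×3.7 + 0.21×g.
0.21×g = 4 + 0.5 − 2.923 = 1.577.
g = 1.577 / 0.21 = 7.50952%.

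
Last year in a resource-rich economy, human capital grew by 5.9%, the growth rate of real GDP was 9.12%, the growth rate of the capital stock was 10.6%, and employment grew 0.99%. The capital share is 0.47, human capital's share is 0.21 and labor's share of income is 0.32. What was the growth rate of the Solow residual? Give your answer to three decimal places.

2.582%

Labor's share = 1 − 0.47 − 0.21 = 0.32.
The capital stock: 0.47 × 10.6 = 4.982 pp.
Human capital: 0.21 × 5.9 = 1.239 pp.
Employment: 0.32 × 0.99 = 0.3168 pp.
TFP growth = 9.12 − 6.5378 = 2.5822%.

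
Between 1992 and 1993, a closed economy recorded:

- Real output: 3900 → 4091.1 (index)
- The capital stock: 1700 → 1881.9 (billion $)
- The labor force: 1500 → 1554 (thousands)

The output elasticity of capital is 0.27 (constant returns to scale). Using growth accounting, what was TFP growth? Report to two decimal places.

Real output growth = (4091.1 − 3900) / 3900 = 4.9%.
The capital stock growth = (1881.9 − 1700) / 1700 = 10.7%.
The labor force growth = (1554 − 1500) / 1500 = 3.6%.
Labor's share = 1 − 0.27 = 0.73.
The capital stock: 0.27 × 10.7 = 2.889 pp.
The labor force: 0.73 × 3.6 = 2.628 pp.
TFP growth = 4.9 − 5.517 = -0.617%.

-0.62%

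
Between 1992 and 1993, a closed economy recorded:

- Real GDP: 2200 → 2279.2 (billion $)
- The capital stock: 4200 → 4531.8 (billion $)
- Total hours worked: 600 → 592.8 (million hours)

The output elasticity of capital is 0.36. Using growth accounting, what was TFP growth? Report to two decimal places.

1.52%

Real GDP growth = (2279.2 − 2200) / 2200 = 3.6%.
The capital stock growth = (4531.8 − 4200) / 4200 = 7.9%.
Total hours worked growth = (592.8 − 600) / 600 = -1.2%.
Labor's share = 1 − 0.36 = 0.64.
The capital stock: 0.36 × 7.9 = 2.844 pp.
Total hours worked: 0.64 × (-1.2) = -0.768 pp.
TFP growth = 3.6 − 2.076 = 1.524%.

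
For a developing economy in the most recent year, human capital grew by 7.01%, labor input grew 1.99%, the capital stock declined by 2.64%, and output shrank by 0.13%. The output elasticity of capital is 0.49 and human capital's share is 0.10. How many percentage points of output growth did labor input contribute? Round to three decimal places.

0.816 pp

Labor's share = 1 − 0.49 − 0.1 = 0.41.
Contribution = share × growth = 0.41 × 1.99 = 0.8159 pp.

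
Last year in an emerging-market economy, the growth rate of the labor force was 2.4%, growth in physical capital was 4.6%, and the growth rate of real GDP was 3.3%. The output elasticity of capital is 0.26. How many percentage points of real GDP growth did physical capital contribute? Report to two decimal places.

1.20 pp

Contribution = share × growth = 0.26 × 4.6 = 1.196 pp.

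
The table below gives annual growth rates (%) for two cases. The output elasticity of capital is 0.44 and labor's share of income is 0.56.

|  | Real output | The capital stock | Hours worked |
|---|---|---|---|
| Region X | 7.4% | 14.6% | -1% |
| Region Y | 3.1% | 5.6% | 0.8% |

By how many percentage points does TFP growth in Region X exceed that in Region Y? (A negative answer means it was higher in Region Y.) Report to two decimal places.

Labor's share = 1 − 0.44 = 0.56.
Region X: TFP = 7.4 − 6.424 + 0.56 = 1.536%.
Region Y: TFP = 3.1 − 2.464 − 0.448 = 0.188%.
Difference = 1.536 − (0.188) = 1.348 pp.

1.35 percentage points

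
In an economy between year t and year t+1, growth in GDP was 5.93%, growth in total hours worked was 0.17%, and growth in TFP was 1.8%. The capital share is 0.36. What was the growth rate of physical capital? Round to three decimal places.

Labor's share = 1 − 0.36 = 0.64.
gY = gA + 0.64×0.17 + 0.36×g.
0.36×g = 5.93 − 1.8 − 0.1088 = 4.0212.
g = 4.0212 / 0.36 = 11.17%.

Physical capital growth was 11.170%.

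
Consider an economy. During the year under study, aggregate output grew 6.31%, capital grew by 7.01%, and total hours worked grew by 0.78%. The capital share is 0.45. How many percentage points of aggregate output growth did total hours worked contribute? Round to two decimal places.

0.43 pp

Labor's share = 1 − 0.45 = 0.55.
Contribution = share × growth = 0.55 × 0.78 = 0.429 pp.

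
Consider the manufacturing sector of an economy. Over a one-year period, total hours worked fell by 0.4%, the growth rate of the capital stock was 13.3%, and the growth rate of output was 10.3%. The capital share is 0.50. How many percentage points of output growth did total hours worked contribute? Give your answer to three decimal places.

-0.200

Labor's share = 1 − 0.5 = 0.5.
Contribution = share × growth = 0.5 × (-0.4) = -0.2 pp.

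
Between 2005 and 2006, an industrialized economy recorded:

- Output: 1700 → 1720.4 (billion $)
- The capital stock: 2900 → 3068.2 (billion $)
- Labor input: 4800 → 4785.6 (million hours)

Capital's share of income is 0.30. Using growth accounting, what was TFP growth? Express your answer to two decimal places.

-0.33%

Output growth = (1720.4 − 1700) / 1700 = 1.2%.
The capital stock growth = (3068.2 − 2900) / 2900 = 5.8%.
Labor input growth = (4785.6 − 4800) / 4800 = -0.3%.
Labor's share = 1 − 0.3 = 0.7.
The capital stock: 0.3 × 5.8 = 1.74 pp.
Labor input: 0.7 × (-0.3) = -0.21 pp.
TFP growth = 1.2 − 1.53 = -0.33%.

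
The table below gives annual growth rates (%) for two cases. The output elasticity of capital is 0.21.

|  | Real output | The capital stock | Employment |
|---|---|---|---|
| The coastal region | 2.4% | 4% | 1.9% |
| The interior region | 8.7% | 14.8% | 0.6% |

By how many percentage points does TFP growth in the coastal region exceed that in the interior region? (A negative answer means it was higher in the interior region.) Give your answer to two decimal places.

-5.06 percentage points

Labor's share = 1 − 0.21 = 0.79.
The coastal region: TFP = 2.4 − 0.84 − 1.501 = 0.059%.
The interior region: TFP = 8.7 − 3.108 − 0.474 = 5.118%.
Difference = 0.059 − (5.118) = -5.059 pp.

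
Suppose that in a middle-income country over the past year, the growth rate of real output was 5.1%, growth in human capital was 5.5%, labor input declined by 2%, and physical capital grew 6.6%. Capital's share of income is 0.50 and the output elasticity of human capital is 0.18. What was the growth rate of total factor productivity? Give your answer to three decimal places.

Labor's share = 1 − 0.5 − 0.18 = 0.32.
Physical capital: 0.5 × 6.6 = 3.3 pp.
Human capital: 0.18 × 5.5 = 0.99 pp.
Labor input: 0.32 × (-2) = -0.64 pp.
TFP growth = 5.1 − 3.65 = 1.45%.

Total factor productivity growth was 1.450%.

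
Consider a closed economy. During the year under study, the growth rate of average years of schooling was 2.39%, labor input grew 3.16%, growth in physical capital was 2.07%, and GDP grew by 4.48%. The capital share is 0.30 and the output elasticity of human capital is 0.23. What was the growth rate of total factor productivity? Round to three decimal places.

Labor's share = 1 − 0.3 − 0.23 = 0.47.
Physical capital: 0.3 × 2.07 = 0.621 pp.
Average years of schooling: 0.23 × 2.39 = 0.5497 pp.
Labor input: 0.47 × 3.16 = 1.4852 pp.
TFP growth = 4.48 − 2.6559 = 1.8241%.

Total factor productivity growth was 1.824%.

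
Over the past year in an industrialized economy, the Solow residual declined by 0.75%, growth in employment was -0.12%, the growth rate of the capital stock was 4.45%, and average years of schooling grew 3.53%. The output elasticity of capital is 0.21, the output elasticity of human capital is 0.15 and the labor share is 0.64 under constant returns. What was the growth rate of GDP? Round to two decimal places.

Labor's share = 1 − 0.21 − 0.15 = 0.64.
The capital stock: 0.21 × 4.45 = 0.9345 pp.
Average years of schooling: 0.15 × 3.53 = 0.5295 pp.
Employment: 0.64 × (-0.12) = -0.0768 pp.
Output growth = -0.75 + 1.3872 = 0.6372%.

GDP grew 0.64%.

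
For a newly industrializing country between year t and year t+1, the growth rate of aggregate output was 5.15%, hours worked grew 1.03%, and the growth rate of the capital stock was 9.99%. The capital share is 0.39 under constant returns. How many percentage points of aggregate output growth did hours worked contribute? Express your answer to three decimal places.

0.628

Labor's share = 1 − 0.39 = 0.61.
Contribution = share × growth = 0.61 × 1.03 = 0.6283 pp.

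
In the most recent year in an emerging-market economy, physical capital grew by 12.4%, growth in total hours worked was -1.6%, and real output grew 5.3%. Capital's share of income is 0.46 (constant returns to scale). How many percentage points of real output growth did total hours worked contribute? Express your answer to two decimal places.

-0.86

Labor's share = 1 − 0.46 = 0.54.
Contribution = share × growth = 0.54 × (-1.6) = -0.864 pp.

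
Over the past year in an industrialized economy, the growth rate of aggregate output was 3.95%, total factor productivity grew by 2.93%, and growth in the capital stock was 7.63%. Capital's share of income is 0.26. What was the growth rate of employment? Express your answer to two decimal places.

Labor's share = 1 − 0.26 = 0.74.
gY = gA + 0.26×7.63 + 0.74×g.
0.74×g = 3.95 − 2.93 − 1.9838 = -0.9638.
g = -0.9638 / 0.74 = -1.3024%.

-1.30%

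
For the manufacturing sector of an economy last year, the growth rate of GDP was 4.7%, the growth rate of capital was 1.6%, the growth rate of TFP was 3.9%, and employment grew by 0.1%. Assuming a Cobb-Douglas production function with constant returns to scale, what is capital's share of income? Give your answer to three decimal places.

Capital's share of income is 0.467.

gY = gA + α·gK + (1−α)·gL, so gY − gA − gL = α(gK − gL).
4.7 − 3.9 − 0.1 = α × (1.6 − 0.1).
0.7 = 1.5 α, so α = 0.46667.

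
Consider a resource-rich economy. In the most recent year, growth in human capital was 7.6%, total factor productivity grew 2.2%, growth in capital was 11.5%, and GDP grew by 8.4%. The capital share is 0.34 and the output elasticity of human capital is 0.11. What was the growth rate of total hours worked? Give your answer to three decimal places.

Total hours worked grew 2.644%.

Labor's share = 1 − 0.34 − 0.11 = 0.55.
gY = gA + 0.34×11.5 + 0.11×7.6 + 0.55×g.
0.55×g = 8.4 − 2.2 − 4.746 = 1.454.
g = 1.454 / 0.55 = 2.64364%.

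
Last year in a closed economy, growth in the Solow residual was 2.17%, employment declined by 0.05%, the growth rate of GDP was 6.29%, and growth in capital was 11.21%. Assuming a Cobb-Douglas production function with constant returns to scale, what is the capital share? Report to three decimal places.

The capital share is 0.370.

gY = gA + α·gK + (1−α)·gL, so gY − gA − gL = α(gK − gL).
6.29 − 2.17 + 0.05 = α × (11.21 − (-0.05)).
4.17 = 11.26 α, so α = 0.37034.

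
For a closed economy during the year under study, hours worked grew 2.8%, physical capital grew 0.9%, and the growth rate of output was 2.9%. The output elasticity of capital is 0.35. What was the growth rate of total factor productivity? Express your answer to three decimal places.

0.765%

Labor's share = 1 − 0.35 = 0.65.
Physical capital: 0.35 × 0.9 = 0.315 pp.
Hours worked: 0.65 × 2.8 = 1.82 pp.
TFP growth = 2.9 − 2.135 = 0.765%.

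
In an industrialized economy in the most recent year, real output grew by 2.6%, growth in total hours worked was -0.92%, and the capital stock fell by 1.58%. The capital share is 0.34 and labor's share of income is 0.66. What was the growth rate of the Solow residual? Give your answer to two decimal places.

Labor's share = 1 − 0.34 = 0.66.
The capital stock: 0.34 × (-1.58) = -0.5372 pp.
Total hours worked: 0.66 × (-0.92) = -0.6072 pp.
TFP growth = 2.6 + 1.1444 = 3.7444%.

3.74%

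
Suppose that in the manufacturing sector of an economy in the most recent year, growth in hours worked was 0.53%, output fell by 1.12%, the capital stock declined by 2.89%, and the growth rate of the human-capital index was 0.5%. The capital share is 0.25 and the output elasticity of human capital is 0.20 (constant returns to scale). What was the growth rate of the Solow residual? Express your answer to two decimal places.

-0.79%

Labor's share = 1 − 0.25 − 0.2 = 0.55.
The capital stock: 0.25 × (-2.89) = -0.7225 pp.
The human-capital index: 0.2 × 0.5 = 0.1 pp.
Hours worked: 0.55 × 0.53 = 0.2915 pp.
TFP growth = -1.12 + 0.331 = -0.789%.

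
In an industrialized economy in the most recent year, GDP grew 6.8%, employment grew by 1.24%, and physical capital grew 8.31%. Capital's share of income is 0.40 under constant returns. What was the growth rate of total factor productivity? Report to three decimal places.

Total factor productivity growth was 2.732%.

Labor's share = 1 − 0.4 = 0.6.
Physical capital: 0.4 × 8.31 = 3.324 pp.
Employment: 0.6 × 1.24 = 0.744 pp.
TFP growth = 6.8 − 4.068 = 2.732%.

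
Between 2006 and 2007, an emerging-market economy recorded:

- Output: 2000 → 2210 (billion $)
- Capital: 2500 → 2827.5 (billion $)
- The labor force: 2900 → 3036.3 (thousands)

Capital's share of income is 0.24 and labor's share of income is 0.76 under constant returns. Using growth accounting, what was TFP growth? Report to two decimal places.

Output growth = (2210 − 2000) / 2000 = 10.5%.
Capital growth = (2827.5 − 2500) / 2500 = 13.1%.
The labor force growth = (3036.3 − 2900) / 2900 = 4.7%.
Labor's share = 1 − 0.24 = 0.76.
Capital: 0.24 × 13.1 = 3.144 pp.
The labor force: 0.76 × 4.7 = 3.572 pp.
TFP growth = 10.5 − 6.716 = 3.784%.

TFP grew 3.78%.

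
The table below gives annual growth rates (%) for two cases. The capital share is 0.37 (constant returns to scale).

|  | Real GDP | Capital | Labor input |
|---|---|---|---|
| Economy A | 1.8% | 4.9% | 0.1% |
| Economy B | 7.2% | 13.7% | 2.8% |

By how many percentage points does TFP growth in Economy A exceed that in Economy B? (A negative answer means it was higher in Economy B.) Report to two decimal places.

-0.44 percentage points

Labor's share = 1 − 0.37 = 0.63.
Economy A: TFP = 1.8 − 1.813 − 0.063 = -0.076%.
Economy B: TFP = 7.2 − 5.069 − 1.764 = 0.367%.
Difference = -0.076 − (0.367) = -0.443 pp.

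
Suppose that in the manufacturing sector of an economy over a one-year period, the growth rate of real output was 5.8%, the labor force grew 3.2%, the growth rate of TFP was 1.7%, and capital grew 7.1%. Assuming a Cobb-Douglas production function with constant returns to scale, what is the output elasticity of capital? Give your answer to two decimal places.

gY = gA + α·gK + (1−α)·gL, so gY − gA − gL = α(gK − gL).
5.8 − 1.7 − 3.2 = α × (7.1 − 3.2).
0.9 = 3.9 α, so α = 0.2308.

The output elasticity of capital is 0.23.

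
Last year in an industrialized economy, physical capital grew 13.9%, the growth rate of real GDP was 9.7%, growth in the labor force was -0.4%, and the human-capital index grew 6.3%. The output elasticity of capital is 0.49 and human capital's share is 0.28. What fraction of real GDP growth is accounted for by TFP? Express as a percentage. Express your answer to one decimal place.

Labor's share = 1 − 0.49 − 0.28 = 0.23.
Physical capital: 0.49 × 13.9 = 6.811 pp.
The human-capital index: 0.28 × 6.3 = 1.764 pp.
The labor force: 0.23 × (-0.4) = -0.092 pp.
TFP growth = 9.7 − 8.483 = 1.217%.
TFP share of growth = 1.217 / 9.7 × 100 = 12.546%.

TFP accounted for 12.5% of growth.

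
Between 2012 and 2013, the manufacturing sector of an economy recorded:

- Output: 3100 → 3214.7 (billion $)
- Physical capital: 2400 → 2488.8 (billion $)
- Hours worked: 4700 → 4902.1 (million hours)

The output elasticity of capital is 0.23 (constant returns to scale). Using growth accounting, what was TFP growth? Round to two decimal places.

-0.46%

Output growth = (3214.7 − 3100) / 3100 = 3.7%.
Physical capital growth = (2488.8 − 2400) / 2400 = 3.7%.
Hours worked growth = (4902.1 − 4700) / 4700 = 4.3%.
Labor's share = 1 − 0.23 = 0.77.
Physical capital: 0.23 × 3.7 = 0.851 pp.
Hours worked: 0.77 × 4.3 = 3.311 pp.
TFP growth = 3.7 − 4.162 = -0.462%.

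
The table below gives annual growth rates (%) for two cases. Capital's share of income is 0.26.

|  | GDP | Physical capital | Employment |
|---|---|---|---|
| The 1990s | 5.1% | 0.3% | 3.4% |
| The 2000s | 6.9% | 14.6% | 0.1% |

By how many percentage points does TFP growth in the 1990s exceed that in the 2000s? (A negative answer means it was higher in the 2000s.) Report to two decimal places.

-0.52 percentage points

Labor's share = 1 − 0.26 = 0.74.
The 1990s: TFP = 5.1 − 0.078 − 2.516 = 2.506%.
The 2000s: TFP = 6.9 − 3.796 − 0.074 = 3.03%.
Difference = 2.506 − (3.03) = -0.524 pp.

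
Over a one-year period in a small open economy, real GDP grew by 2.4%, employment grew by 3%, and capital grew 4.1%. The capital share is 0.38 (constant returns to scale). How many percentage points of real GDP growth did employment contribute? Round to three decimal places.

Labor's share = 1 − 0.38 = 0.62.
Contribution = share × growth = 0.62 × 3 = 1.86 pp.

1.860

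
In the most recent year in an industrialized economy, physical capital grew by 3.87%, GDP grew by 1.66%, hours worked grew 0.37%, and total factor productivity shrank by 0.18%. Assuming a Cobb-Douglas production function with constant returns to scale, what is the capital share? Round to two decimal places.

α = 0.42

gY = gA + α·gK + (1−α)·gL, so gY − gA − gL = α(gK − gL).
1.66 + 0.18 − 0.37 = α × (3.87 − 0.37).
1.47 = 3.5 α, so α = 0.42.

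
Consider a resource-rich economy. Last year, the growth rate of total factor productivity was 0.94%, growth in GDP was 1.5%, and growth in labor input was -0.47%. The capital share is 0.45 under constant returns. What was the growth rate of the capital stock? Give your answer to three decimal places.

Labor's share = 1 − 0.45 = 0.55.
gY = gA + 0.55×(-0.47) + 0.45×g.
0.45×g = 1.5 − 0.94 + 0.2585 = 0.8185.
g = 0.8185 / 0.45 = 1.81889%.

1.819%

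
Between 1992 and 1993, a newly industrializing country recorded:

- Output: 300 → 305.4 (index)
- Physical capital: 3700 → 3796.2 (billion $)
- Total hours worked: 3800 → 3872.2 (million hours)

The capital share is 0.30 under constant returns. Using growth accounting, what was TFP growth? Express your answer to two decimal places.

-0.31%

Output growth = (305.4 − 300) / 300 = 1.8%.
Physical capital growth = (3796.2 − 3700) / 3700 = 2.6%.
Total hours worked growth = (3872.2 − 3800) / 3800 = 1.9%.
Labor's share = 1 − 0.3 = 0.7.
Physical capital: 0.3 × 2.6 = 0.78 pp.
Total hours worked: 0.7 × 1.9 = 1.33 pp.
TFP growth = 1.8 − 2.11 = -0.31%.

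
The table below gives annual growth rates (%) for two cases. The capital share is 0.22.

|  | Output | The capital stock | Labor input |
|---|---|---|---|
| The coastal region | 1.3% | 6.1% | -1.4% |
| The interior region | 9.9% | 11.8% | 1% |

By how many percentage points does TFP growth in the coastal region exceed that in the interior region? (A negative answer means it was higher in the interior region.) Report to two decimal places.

-5.47 percentage points

Labor's share = 1 − 0.22 = 0.78.
The coastal region: TFP = 1.3 − 1.342 + 1.092 = 1.05%.
The interior region: TFP = 9.9 − 2.596 − 0.78 = 6.524%.
Difference = 1.05 − (6.524) = -5.474 pp.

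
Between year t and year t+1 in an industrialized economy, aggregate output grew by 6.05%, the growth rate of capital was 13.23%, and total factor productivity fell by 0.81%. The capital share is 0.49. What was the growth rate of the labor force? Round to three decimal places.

The labor force grew 0.740%.

Labor's share = 1 − 0.49 = 0.51.
gY = gA + 0.49×13.23 + 0.51×g.
0.51×g = 6.05 + 0.81 − 6.4827 = 0.3773.
g = 0.3773 / 0.51 = 0.7398%.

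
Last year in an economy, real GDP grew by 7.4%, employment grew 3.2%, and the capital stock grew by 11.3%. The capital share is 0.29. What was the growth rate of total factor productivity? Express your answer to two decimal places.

Labor's share = 1 − 0.29 = 0.71.
The capital stock: 0.29 × 11.3 = 3.277 pp.
Employment: 0.71 × 3.2 = 2.272 pp.
TFP growth = 7.4 − 5.549 = 1.851%.

1.85%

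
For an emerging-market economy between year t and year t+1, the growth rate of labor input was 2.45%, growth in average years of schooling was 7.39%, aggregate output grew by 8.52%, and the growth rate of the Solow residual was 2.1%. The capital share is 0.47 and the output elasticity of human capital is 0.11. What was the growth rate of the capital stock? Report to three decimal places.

Labor's share = 1 − 0.47 − 0.11 = 0.42.
gY = gA + 0.11×7.39 + 0.42×2.45 + 0.47×g.
0.47×g = 8.52 − 2.1 − 1.8419 = 4.5781.
g = 4.5781 / 0.47 = 9.74064%.

9.741%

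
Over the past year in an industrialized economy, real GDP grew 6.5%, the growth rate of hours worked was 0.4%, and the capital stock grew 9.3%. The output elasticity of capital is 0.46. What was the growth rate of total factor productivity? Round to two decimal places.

2.01%

Labor's share = 1 − 0.46 = 0.54.
The capital stock: 0.46 × 9.3 = 4.278 pp.
Hours worked: 0.54 × 0.4 = 0.216 pp.
TFP growth = 6.5 − 4.494 = 2.006%.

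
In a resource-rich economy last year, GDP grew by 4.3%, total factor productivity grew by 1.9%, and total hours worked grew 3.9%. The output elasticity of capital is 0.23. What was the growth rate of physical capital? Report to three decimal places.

Labor's share = 1 − 0.23 = 0.77.
gY = gA + 0.77×3.9 + 0.23×g.
0.23×g = 4.3 − 1.9 − 3.003 = -0.603.
g = -0.603 / 0.23 = -2.62174%.

-2.622%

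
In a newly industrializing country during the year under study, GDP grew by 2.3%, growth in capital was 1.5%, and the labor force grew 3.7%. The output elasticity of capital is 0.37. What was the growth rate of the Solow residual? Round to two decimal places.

Labor's share = 1 − 0.37 = 0.63.
Capital: 0.37 × 1.5 = 0.555 pp.
The labor force: 0.63 × 3.7 = 2.331 pp.
TFP growth = 2.3 − 2.886 = -0.586%.

-0.59%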